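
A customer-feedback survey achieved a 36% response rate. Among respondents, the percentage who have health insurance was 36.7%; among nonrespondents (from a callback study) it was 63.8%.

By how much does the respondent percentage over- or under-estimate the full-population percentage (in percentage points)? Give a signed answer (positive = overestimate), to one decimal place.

-17.3 percentage points

Nonresponse fraction = 1 − 0.36 = 0.64.
Bias = (nonresponse fraction) × (respondent percentage − nonrespondent percentage)
     = 0.64 × (36.7 − 63.8) = 0.64 × -27.1 = -17.344.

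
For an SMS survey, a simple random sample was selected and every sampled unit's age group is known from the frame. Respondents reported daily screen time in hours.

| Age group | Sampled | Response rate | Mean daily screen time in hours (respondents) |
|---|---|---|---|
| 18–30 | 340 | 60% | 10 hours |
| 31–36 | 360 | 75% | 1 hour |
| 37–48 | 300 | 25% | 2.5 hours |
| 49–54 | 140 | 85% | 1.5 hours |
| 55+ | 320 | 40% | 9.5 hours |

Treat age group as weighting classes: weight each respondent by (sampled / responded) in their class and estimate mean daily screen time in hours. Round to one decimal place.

With weight = n_sampled/n_responded per class, the weighted class total is n_sampled:
  18–30: 340 × 10 = 3400
  31–36: 360 × 1 = 360
  37–48: 300 × 2.5 = 750
  49–54: 140 × 1.5 = 210
  55+: 320 × 9.5 = 3040
Adjusted estimate = 7760 / 1,460 = 5.31507 → 5.3.

5.3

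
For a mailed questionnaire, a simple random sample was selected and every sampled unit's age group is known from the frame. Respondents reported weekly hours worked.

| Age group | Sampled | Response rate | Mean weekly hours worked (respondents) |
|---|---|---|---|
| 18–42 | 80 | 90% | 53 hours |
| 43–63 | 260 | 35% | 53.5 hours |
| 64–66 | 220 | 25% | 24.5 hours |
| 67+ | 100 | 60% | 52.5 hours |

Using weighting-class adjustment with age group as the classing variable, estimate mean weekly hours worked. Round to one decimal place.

43.6

Weighting each respondent by the inverse class response rate inflates each class back to its sampled size, so the class weight is n_sampled:
  18–42: 80 × 53 = 4240
  43–63: 260 × 53.5 = 13,910
  64–66: 220 × 24.5 = 5390
  67+: 100 × 52.5 = 5250
Adjusted estimate = 28,790 / 660 = 43.6212 → 43.6.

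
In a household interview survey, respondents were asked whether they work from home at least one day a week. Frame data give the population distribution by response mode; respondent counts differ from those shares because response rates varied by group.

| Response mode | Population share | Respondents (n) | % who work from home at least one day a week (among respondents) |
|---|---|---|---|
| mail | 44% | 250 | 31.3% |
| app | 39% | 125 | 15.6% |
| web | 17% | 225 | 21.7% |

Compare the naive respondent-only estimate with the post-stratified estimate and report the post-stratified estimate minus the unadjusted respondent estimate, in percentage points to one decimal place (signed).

Naive respondent-only estimate (weights = respondent counts):
  (250/600)×31.3 + (125/600)×15.6 + (225/600)×21.7 = 24.4292%
Post-stratified estimate weights by population shares:
  0.44×31.3 + 0.39×15.6 + 0.17×21.7 = 23.545%
Difference = 23.545 − 24.4292 = -0.8842 pp.

-0.9 percentage points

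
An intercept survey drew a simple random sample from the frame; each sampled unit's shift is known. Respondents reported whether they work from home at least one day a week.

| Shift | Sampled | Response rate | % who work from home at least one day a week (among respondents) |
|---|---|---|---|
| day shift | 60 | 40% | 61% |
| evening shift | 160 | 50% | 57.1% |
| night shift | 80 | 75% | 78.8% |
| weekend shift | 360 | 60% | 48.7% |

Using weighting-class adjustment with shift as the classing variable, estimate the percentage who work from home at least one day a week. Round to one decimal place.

55.5%

Each respondent's weight = sampled/responded in their class; summing within a class gives n_sampled, so:
  day shift: 60 × 61 = 3660
  evening shift: 160 × 57.1 = 9136
  night shift: 80 × 78.8 = 6304
  weekend shift: 360 × 48.7 = 17,532
Adjusted estimate = 36,632 / 660 = 55.503 → 55.5%.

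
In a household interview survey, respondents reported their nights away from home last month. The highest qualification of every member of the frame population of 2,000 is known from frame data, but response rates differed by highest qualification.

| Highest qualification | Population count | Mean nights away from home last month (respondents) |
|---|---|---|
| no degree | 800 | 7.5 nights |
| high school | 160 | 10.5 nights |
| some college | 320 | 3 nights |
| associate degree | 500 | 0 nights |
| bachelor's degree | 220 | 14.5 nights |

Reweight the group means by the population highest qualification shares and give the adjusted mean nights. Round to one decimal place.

Post-stratification weights by population share, not respondent share:
  no degree: (800/2,000) × 7.5 = 3
  high school: (160/2,000) × 10.5 = 0.84
  some college: (320/2,000) × 3 = 0.48
  associate degree: (500/2,000) × 0 = 0
  bachelor's degree: (220/2,000) × 14.5 = 1.595
Post-stratified estimate = 5.915 → 5.9.

5.9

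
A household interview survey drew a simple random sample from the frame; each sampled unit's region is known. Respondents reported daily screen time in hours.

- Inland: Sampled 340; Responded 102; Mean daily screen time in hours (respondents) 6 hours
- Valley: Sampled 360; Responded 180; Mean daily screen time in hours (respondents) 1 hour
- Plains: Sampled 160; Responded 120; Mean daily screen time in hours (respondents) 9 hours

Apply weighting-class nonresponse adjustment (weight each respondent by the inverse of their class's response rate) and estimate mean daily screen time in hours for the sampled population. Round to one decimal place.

4.5

Class response rates: Inland 102/340 = 30%, Valley 180/360 = 50%, Plains 120/160 = 75%.
Each respondent's weight = sampled/responded in their class; summing within a class gives n_sampled, so:
  Inland: 340 × 6 = 2040
  Valley: 360 × 1 = 360
  Plains: 160 × 9 = 1440
Adjusted estimate = 3840 / 860 = 4.46512 → 4.5.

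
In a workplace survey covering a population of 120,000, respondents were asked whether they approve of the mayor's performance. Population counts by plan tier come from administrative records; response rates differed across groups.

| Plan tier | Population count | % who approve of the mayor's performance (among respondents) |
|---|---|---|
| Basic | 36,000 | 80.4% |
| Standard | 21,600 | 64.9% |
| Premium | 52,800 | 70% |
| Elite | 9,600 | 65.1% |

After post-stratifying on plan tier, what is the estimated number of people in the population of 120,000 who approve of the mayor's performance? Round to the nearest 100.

86,200

Apply each group's respondent rate to its population count:
  Basic: 36,000 × 80.4% = 28,944
  Standard: 21,600 × 64.9% = 14018.4
  Premium: 52,800 × 70% = 36,960
  Elite: 9,600 × 65.1% = 6249.6
Estimated total = 86,172 → 86,200.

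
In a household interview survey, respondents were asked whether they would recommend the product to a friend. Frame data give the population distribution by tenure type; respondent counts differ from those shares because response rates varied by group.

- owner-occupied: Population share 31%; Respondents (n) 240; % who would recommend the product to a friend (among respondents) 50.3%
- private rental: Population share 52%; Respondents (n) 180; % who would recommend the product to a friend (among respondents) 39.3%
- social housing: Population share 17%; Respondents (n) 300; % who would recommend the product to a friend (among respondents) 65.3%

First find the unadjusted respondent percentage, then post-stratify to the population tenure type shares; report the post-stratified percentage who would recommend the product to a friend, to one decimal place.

47.1%

Unadjusted (pooled respondent) estimate weights by respondent counts:
  (240/720)×50.3 + (180/720)×39.3 + (300/720)×65.3 = 53.8%
Reweighting by population tenure type shares:
  0.31×50.3 + 0.52×39.3 + 0.17×65.3 = 47.13%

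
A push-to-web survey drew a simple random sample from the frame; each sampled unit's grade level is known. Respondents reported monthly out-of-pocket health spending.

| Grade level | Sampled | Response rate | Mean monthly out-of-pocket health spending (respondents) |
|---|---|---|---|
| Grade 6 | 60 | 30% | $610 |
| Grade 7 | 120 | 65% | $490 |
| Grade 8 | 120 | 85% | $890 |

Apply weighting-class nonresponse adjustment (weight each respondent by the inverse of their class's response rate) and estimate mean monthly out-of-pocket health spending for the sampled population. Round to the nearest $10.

Weighting each respondent by the inverse class response rate inflates each class back to its sampled size, so the class weight is n_sampled:
  Grade 6: 60 × 610 = 36,600
  Grade 7: 120 × 490 = 58,800
  Grade 8: 120 × 890 = 106,800
Adjusted estimate = 202,200 / 300 = 674 → $670.

$670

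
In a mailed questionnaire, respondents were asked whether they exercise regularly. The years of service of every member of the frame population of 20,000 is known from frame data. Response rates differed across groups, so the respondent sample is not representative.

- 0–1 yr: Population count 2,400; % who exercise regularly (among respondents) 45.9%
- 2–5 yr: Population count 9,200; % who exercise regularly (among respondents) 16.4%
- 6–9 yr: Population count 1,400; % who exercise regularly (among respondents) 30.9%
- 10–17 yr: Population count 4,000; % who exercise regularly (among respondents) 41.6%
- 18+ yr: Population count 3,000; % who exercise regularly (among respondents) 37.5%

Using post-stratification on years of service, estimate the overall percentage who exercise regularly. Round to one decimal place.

29.2%

Each cell contributes population-share × respondent value:
  0–1 yr: (2,400/20,000) × 45.9 = 5.508
  2–5 yr: (9,200/20,000) × 16.4 = 7.544
  6–9 yr: (1,400/20,000) × 30.9 = 2.163
  10–17 yr: (4,000/20,000) × 41.6 = 8.32
  18+ yr: (3,000/20,000) × 37.5 = 5.625
Post-stratified estimate = 29.16 → 29.2%.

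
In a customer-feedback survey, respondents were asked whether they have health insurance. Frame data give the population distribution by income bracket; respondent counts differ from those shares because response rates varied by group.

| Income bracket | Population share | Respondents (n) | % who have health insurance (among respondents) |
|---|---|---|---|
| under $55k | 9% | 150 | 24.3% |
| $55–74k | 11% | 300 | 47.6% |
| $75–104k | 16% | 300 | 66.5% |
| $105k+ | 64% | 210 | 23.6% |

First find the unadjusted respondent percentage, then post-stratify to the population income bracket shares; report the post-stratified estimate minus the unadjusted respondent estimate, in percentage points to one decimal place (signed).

Without adjustment, the pooled respondent share is:
  (150/960)×24.3 + (300/960)×47.6 + (300/960)×66.5 + (210/960)×23.6 = 44.6156%
Post-stratified estimate weights by population shares:
  0.09×24.3 + 0.11×47.6 + 0.16×66.5 + 0.64×23.6 = 33.167%
Difference = 33.167 − 44.6156 = -11.4486 pp.

-11.4 percentage points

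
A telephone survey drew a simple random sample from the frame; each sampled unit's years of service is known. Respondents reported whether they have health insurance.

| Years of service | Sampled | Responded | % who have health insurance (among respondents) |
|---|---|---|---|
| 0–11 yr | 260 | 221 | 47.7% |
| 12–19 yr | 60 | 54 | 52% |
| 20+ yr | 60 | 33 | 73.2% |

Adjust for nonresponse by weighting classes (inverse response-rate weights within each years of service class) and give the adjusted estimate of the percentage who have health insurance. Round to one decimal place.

Response rates by class: 0–11 yr 221/260 = 85%, 12–19 yr 54/60 = 90%, 20+ yr 33/60 = 55%.
Inverse-response-rate weighting restores each class to its sampled count, so class totals weight by n_sampled:
  0–11 yr: 260 × 47.7 = 12,402
  12–19 yr: 60 × 52 = 3120
  20+ yr: 60 × 73.2 = 4392
Adjusted estimate = 19,914 / 380 = 52.4053 → 52.4%.

52.4%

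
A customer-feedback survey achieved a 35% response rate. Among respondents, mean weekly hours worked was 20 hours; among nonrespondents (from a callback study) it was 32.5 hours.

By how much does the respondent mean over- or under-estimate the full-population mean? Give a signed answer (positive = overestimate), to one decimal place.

Nonresponse fraction = 1 − 0.35 = 0.65.
Bias = (nonresponse fraction) × (respondent mean − nonrespondent mean)
     = 0.65 × (20 − 32.5) = 0.65 × -12.5 = -8.125.

-8.1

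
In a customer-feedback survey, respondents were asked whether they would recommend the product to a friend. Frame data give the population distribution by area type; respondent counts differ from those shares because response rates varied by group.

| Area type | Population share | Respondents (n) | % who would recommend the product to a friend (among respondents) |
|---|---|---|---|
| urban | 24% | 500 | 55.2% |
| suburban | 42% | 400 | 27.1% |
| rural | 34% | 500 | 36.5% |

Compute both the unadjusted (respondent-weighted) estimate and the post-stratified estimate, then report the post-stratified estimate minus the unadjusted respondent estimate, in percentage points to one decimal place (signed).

Without adjustment, the pooled respondent share is:
  (500/1400)×55.2 + (400/1400)×27.1 + (500/1400)×36.5 = 40.4929%
Reweighting by population area type shares:
  0.24×55.2 + 0.42×27.1 + 0.34×36.5 = 37.04%
Difference = 37.04 − 40.4929 = -3.4529 pp.

-3.5 percentage points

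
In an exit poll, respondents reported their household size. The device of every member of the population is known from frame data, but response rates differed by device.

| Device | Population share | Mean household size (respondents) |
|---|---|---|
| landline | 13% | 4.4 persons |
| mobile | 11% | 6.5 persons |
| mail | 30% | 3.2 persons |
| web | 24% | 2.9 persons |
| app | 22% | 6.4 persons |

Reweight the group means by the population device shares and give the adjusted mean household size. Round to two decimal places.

4.35

Weight each group's respondent value by its population share:
  landline: 0.13 × 4.4 = 0.572
  mobile: 0.11 × 6.5 = 0.715
  mail: 0.3 × 3.2 = 0.96
  web: 0.24 × 2.9 = 0.696
  app: 0.22 × 6.4 = 1.408
Post-stratified estimate = 4.351 → 4.35.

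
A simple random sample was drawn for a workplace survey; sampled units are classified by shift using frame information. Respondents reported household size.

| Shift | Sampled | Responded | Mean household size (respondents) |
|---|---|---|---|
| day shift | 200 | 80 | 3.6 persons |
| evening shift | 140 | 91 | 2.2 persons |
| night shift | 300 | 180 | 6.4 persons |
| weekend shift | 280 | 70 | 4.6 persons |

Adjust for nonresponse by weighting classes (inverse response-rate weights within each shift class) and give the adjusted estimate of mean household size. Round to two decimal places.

4.60

Class response rates: day shift 80/200 = 40%, evening shift 91/140 = 65%, night shift 180/300 = 60%, weekend shift 70/280 = 25%.
Inverse-response-rate weighting restores each class to its sampled count, so class totals weight by n_sampled:
  day shift: 200 × 3.6 = 720
  evening shift: 140 × 2.2 = 308
  night shift: 300 × 6.4 = 1920
  weekend shift: 280 × 4.6 = 1288
Adjusted estimate = 4236 / 920 = 4.60435 → 4.60.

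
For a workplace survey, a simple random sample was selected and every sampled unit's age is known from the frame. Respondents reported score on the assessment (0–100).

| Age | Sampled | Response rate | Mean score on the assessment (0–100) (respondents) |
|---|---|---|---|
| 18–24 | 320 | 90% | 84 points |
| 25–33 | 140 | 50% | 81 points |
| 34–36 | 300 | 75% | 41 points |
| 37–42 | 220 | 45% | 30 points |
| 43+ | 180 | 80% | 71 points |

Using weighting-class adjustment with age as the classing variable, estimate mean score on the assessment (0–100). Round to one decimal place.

Weighting each respondent by the inverse class response rate inflates each class back to its sampled size, so the class weight is n_sampled:
  18–24: 320 × 84 = 26,880
  25–33: 140 × 81 = 11,340
  34–36: 300 × 41 = 12,300
  37–42: 220 × 30 = 6600
  43+: 180 × 71 = 12,780
Adjusted estimate = 69,900 / 1,160 = 60.2586 → 60.3.

60.3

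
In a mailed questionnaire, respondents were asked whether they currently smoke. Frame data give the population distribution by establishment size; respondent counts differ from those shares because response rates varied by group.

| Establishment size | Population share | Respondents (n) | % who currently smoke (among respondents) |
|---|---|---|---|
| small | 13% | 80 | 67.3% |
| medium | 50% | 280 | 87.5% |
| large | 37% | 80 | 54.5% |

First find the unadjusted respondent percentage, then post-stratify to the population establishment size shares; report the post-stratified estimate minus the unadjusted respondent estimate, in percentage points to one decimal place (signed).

Naive respondent-only estimate (weights = respondent counts):
  (80/440)×67.3 + (280/440)×87.5 + (80/440)×54.5 = 77.8273%
Post-stratified estimate weights by population shares:
  0.13×67.3 + 0.5×87.5 + 0.37×54.5 = 72.664%
Difference = 72.664 − 77.8273 = -5.1633 pp.

-5.2 percentage points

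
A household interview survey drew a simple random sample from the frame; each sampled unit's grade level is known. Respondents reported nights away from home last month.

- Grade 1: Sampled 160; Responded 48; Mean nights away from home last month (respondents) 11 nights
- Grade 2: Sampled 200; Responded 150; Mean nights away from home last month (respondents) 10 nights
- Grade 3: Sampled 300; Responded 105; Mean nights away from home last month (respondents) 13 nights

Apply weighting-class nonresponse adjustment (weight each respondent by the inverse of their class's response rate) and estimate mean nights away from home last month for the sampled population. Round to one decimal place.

Response rates by class: Grade 1 48/160 = 30%, Grade 2 150/200 = 75%, Grade 3 105/300 = 35%.
Each respondent's weight = sampled/responded in their class; summing within a class gives n_sampled, so:
  Grade 1: 160 × 11 = 1760
  Grade 2: 200 × 10 = 2000
  Grade 3: 300 × 13 = 3900
Adjusted estimate = 7660 / 660 = 11.6061 → 11.6.

11.6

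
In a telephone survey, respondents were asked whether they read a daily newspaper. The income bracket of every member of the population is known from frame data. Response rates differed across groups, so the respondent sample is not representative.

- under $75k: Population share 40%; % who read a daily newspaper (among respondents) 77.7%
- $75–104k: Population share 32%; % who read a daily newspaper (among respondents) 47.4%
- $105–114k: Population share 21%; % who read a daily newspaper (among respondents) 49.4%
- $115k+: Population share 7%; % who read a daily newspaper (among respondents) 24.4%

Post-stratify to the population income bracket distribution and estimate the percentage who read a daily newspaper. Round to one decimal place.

58.3%

Each cell contributes population-share × respondent value:
  under $75k: 0.4 × 77.7 = 31.08
  $75–104k: 0.32 × 47.4 = 15.168
  $105–114k: 0.21 × 49.4 = 10.374
  $115k+: 0.07 × 24.4 = 1.708
Post-stratified estimate = 58.33 → 58.3%.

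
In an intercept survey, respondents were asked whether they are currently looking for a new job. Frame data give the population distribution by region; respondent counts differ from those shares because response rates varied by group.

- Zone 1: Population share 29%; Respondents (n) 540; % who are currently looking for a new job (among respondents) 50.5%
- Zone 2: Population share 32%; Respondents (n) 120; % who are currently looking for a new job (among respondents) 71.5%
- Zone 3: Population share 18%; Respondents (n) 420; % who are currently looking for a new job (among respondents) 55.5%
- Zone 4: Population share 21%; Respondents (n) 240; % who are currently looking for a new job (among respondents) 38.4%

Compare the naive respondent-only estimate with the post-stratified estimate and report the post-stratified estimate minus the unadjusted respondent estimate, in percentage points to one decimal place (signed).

Without adjustment, the pooled respondent share is:
  (540/1320)×50.5 + (120/1320)×71.5 + (420/1320)×55.5 + (240/1320)×38.4 = 51.8%
Reweighting by population region shares:
  0.29×50.5 + 0.32×71.5 + 0.18×55.5 + 0.21×38.4 = 55.579%
Difference = 55.579 − 51.8 = 3.779 pp.

+3.8 percentage points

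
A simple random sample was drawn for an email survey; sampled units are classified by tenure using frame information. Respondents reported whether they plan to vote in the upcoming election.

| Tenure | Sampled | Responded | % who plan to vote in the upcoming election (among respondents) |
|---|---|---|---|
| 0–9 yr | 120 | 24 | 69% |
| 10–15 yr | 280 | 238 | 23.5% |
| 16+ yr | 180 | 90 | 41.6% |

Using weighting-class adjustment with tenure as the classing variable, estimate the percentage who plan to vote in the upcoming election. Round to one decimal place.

Class response rates: 0–9 yr 24/120 = 20%, 10–15 yr 238/280 = 85%, 16+ yr 90/180 = 50%.
Inverse-response-rate weighting restores each class to its sampled count, so class totals weight by n_sampled:
  0–9 yr: 120 × 69 = 8280
  10–15 yr: 280 × 23.5 = 6580
  16+ yr: 180 × 41.6 = 7488
Adjusted estimate = 22,348 / 580 = 38.531 → 38.5%.

38.5%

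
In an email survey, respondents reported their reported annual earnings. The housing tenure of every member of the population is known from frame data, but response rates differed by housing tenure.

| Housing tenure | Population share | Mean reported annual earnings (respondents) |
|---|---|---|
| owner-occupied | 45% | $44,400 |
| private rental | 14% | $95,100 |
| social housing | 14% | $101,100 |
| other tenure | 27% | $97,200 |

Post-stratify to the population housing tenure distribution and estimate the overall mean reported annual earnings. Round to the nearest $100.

$73,700

Post-stratification weights by population share, not respondent share:
  owner-occupied: 0.45 × 44,400 = 19,980
  private rental: 0.14 × 95,100 = 13,314
  social housing: 0.14 × 101,100 = 14,154
  other tenure: 0.27 × 97,200 = 26,244
Post-stratified estimate = 73,692 → $73,700.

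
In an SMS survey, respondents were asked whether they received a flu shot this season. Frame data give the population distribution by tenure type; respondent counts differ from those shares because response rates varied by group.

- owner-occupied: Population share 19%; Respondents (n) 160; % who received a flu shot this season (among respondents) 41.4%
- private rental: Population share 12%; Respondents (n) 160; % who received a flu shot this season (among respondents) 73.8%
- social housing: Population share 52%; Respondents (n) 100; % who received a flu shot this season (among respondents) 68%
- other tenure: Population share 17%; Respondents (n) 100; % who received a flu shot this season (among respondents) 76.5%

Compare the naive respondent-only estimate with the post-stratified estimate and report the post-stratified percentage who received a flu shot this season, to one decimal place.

Unadjusted (pooled respondent) estimate weights by respondent counts:
  (160/520)×41.4 + (160/520)×73.8 + (100/520)×68 + (100/520)×76.5 = 63.2346%
Reweighting by population tenure type shares:
  0.19×41.4 + 0.12×73.8 + 0.52×68 + 0.17×76.5 = 65.087%

65.1%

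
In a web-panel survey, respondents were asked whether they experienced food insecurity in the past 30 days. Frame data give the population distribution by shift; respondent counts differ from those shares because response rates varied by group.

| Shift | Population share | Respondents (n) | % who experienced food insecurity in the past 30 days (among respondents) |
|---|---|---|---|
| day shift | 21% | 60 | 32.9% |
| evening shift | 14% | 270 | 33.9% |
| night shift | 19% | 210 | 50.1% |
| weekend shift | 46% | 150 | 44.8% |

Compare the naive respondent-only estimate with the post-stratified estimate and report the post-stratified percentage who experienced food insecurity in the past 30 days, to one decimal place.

41.8%

Naive respondent-only estimate (weights = respondent counts):
  (60/690)×32.9 + (270/690)×33.9 + (210/690)×50.1 + (150/690)×44.8 = 41.113%
Post-stratifying to population shares instead:
  0.21×32.9 + 0.14×33.9 + 0.19×50.1 + 0.46×44.8 = 41.782%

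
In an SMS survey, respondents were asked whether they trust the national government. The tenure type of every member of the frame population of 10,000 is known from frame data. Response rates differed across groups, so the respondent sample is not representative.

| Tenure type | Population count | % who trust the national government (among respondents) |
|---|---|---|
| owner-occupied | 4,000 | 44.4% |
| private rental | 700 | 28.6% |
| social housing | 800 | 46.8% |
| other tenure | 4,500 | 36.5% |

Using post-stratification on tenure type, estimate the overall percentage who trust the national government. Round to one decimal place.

Weight each group's respondent value by its population share:
  owner-occupied: (4,000/10,000) × 44.4 = 17.76
  private rental: (700/10,000) × 28.6 = 2.002
  social housing: (800/10,000) × 46.8 = 3.744
  other tenure: (4,500/10,000) × 36.5 = 16.425
Post-stratified estimate = 39.931 → 39.9%.

39.9%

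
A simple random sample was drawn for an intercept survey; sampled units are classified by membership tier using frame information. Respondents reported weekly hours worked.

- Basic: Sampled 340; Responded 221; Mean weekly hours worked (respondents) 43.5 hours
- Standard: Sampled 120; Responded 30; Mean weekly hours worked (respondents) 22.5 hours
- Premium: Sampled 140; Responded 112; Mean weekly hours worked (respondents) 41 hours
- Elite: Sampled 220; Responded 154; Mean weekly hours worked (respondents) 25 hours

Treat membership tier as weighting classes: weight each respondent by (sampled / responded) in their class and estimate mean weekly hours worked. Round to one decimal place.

Response rates by class: Basic 221/340 = 65%, Standard 30/120 = 25%, Premium 112/140 = 80%, Elite 154/220 = 70%.
Each respondent's weight = sampled/responded in their class; summing within a class gives n_sampled, so:
  Basic: 340 × 43.5 = 14,790
  Standard: 120 × 22.5 = 2700
  Premium: 140 × 41 = 5740
  Elite: 220 × 25 = 5500
Adjusted estimate = 28,730 / 820 = 35.0366 → 35.0.

35.0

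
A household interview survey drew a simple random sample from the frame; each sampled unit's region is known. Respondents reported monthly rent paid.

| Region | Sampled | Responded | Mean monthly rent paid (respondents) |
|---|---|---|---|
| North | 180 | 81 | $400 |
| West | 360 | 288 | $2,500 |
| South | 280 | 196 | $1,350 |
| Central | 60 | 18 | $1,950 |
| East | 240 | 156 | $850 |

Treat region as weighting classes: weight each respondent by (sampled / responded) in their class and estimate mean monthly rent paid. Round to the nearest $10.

$1,490

Class response rates: North 81/180 = 45%, West 288/360 = 80%, South 196/280 = 70%, Central 18/60 = 30%, East 156/240 = 65%.
With weight = n_sampled/n_responded per class, the weighted class total is n_sampled:
  North: 180 × 400 = 72,000
  West: 360 × 2500 = 900,000
  South: 280 × 1350 = 378,000
  Central: 60 × 1950 = 117,000
  East: 240 × 850 = 204,000
Adjusted estimate = 1,671,000 / 1,120 = 1491.96 → $1,490.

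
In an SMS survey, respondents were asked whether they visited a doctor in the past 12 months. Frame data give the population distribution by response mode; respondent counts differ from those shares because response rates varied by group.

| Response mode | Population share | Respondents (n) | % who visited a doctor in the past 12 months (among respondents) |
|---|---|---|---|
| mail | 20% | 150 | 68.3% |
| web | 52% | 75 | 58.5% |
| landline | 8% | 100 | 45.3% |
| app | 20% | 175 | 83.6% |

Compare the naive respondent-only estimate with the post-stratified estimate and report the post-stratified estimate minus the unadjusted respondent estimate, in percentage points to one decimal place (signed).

Unadjusted (pooled respondent) estimate weights by respondent counts:
  (150/500)×68.3 + (75/500)×58.5 + (100/500)×45.3 + (175/500)×83.6 = 67.585%
Reweighting by population response mode shares:
  0.2×68.3 + 0.52×58.5 + 0.08×45.3 + 0.2×83.6 = 64.424%
Difference = 64.424 − 67.585 = -3.161 pp.

-3.2 percentage points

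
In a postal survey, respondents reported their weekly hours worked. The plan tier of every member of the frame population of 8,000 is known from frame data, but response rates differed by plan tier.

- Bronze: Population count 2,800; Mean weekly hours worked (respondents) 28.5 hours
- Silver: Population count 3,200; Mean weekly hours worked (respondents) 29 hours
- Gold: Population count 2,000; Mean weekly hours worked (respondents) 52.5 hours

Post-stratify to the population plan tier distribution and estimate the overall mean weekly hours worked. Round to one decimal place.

34.7

Post-stratification weights by population share, not respondent share:
  Bronze: (2,800/8,000) × 28.5 = 9.975
  Silver: (3,200/8,000) × 29 = 11.6
  Gold: (2,000/8,000) × 52.5 = 13.125
Post-stratified estimate = 34.7 → 34.7.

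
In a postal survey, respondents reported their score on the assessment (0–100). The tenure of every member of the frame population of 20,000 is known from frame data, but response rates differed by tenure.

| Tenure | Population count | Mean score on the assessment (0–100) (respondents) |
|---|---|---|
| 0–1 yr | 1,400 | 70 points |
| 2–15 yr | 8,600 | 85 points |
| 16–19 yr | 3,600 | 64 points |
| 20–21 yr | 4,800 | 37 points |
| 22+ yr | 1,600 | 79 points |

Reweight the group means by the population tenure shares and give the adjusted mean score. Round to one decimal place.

Reweight to the known tenure distribution:
  0–1 yr: (1,400/20,000) × 70 = 4.9
  2–15 yr: (8,600/20,000) × 85 = 36.55
  16–19 yr: (3,600/20,000) × 64 = 11.52
  20–21 yr: (4,800/20,000) × 37 = 8.88
  22+ yr: (1,600/20,000) × 79 = 6.32
Post-stratified estimate = 68.17 → 68.2.

68.2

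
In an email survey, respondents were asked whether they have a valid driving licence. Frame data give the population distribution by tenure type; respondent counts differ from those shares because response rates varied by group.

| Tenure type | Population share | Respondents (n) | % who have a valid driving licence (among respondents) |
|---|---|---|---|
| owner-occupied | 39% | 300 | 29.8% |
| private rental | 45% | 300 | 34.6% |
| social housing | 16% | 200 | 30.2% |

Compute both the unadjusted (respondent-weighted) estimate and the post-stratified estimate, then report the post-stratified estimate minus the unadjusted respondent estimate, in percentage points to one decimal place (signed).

Naive respondent-only estimate (weights = respondent counts):
  (300/800)×29.8 + (300/800)×34.6 + (200/800)×30.2 = 31.7%
Post-stratifying to population shares instead:
  0.39×29.8 + 0.45×34.6 + 0.16×30.2 = 32.024%
Difference = 32.024 − 31.7 = 0.324 pp.

+0.3 percentage points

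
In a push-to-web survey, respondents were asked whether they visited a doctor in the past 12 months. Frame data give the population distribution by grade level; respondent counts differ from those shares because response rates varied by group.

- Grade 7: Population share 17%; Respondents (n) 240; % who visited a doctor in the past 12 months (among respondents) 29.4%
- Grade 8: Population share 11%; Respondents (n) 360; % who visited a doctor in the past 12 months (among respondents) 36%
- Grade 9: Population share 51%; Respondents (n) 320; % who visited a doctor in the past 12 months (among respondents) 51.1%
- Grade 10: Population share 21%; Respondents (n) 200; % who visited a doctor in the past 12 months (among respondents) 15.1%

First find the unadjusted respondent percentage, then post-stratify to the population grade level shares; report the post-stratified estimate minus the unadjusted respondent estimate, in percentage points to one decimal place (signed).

Naive respondent-only estimate (weights = respondent counts):
  (240/1120)×29.4 + (360/1120)×36 + (320/1120)×51.1 + (200/1120)×15.1 = 35.1679%
Post-stratified estimate weights by population shares:
  0.17×29.4 + 0.11×36 + 0.51×51.1 + 0.21×15.1 = 38.19%
Difference = 38.19 − 35.1679 = 3.0221 pp.

+3.0 percentage points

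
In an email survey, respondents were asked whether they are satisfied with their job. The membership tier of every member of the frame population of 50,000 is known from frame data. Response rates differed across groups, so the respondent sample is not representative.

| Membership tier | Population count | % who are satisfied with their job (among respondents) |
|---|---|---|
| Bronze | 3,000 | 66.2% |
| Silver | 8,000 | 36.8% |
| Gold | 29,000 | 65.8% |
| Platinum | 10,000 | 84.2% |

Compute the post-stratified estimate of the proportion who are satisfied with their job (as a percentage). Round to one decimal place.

Reweight to the known membership tier distribution:
  Bronze: (3,000/50,000) × 66.2 = 3.972
  Silver: (8,000/50,000) × 36.8 = 5.888
  Gold: (29,000/50,000) × 65.8 = 38.164
  Platinum: (10,000/50,000) × 84.2 = 16.84
Post-stratified estimate = 64.864 → 64.9%.

64.9%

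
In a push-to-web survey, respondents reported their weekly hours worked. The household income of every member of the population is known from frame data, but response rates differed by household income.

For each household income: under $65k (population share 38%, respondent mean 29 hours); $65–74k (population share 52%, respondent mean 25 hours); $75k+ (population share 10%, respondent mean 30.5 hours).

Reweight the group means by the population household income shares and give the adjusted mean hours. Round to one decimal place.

27.1

Each cell contributes population-share × respondent value:
  under $65k: 0.38 × 29 = 11.02
  $65–74k: 0.52 × 25 = 13
  $75k+: 0.1 × 30.5 = 3.05
Post-stratified estimate = 27.07 → 27.1.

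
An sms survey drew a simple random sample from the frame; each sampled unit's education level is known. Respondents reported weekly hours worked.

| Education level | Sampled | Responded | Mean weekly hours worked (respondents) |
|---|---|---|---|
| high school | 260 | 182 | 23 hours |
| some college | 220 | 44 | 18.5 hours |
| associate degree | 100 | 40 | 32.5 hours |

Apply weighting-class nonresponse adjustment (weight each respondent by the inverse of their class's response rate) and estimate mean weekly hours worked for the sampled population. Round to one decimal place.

22.9

Response rates by class: high school 182/260 = 70%, some college 44/220 = 20%, associate degree 40/100 = 40%.
Each respondent's weight = sampled/responded in their class; summing within a class gives n_sampled, so:
  high school: 260 × 23 = 5980
  some college: 220 × 18.5 = 4070
  associate degree: 100 × 32.5 = 3250
Adjusted estimate = 13,300 / 580 = 22.931 → 22.9.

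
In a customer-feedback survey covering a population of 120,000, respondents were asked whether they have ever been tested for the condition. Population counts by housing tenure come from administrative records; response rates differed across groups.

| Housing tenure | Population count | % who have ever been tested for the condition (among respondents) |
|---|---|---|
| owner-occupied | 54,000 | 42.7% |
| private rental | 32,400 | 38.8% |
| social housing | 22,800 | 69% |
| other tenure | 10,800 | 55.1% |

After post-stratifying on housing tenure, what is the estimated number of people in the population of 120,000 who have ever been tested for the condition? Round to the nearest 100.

57,300

Estimated count per cell = population count × respondent percentage:
  owner-occupied: 54,000 × 42.7% = 23,058
  private rental: 32,400 × 38.8% = 12571.2
  social housing: 22,800 × 69% = 15,732
  other tenure: 10,800 × 55.1% = 5950.8
Estimated total = 57,312 → 57,300.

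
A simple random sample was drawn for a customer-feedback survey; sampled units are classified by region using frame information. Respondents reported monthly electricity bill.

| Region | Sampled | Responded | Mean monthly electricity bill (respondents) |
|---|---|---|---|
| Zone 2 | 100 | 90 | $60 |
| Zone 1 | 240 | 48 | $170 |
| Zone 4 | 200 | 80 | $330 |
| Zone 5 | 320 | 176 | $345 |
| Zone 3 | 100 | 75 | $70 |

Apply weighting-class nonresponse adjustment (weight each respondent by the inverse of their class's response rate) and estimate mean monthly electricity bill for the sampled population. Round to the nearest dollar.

$240

Response rates by class: Zone 2 90/100 = 90%, Zone 1 48/240 = 20%, Zone 4 80/200 = 40%, Zone 5 176/320 = 55%, Zone 3 75/100 = 75%.
With weight = n_sampled/n_responded per class, the weighted class total is n_sampled:
  Zone 2: 100 × 60 = 6000
  Zone 1: 240 × 170 = 40,800
  Zone 4: 200 × 330 = 66,000
  Zone 5: 320 × 345 = 110,400
  Zone 3: 100 × 70 = 7000
Adjusted estimate = 230,200 / 960 = 239.792 → $240.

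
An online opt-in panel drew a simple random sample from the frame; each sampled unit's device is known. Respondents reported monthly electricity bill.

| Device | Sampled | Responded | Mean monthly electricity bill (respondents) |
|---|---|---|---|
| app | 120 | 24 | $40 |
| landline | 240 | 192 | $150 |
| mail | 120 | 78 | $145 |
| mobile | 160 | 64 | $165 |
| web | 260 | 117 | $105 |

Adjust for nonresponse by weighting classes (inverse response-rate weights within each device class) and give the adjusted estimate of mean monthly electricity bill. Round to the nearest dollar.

Response rates by class: app 24/120 = 20%, landline 192/240 = 80%, mail 78/120 = 65%, mobile 64/160 = 40%, web 117/260 = 45%.
Inverse-response-rate weighting restores each class to its sampled count, so class totals weight by n_sampled:
  app: 120 × 40 = 4800
  landline: 240 × 150 = 36,000
  mail: 120 × 145 = 17,400
  mobile: 160 × 165 = 26,400
  web: 260 × 105 = 27,300
Adjusted estimate = 111,900 / 900 = 124.333 → $124.

$124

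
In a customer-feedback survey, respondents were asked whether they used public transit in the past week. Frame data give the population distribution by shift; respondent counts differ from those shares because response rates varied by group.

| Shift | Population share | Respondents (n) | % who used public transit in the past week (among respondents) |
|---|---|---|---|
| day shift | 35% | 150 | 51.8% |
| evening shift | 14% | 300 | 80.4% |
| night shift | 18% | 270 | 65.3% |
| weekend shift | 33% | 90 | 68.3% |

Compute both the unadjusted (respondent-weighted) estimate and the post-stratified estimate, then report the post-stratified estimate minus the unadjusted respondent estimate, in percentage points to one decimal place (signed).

-5.0 percentage points

Unadjusted (pooled respondent) estimate weights by respondent counts:
  (150/810)×51.8 + (300/810)×80.4 + (270/810)×65.3 + (90/810)×68.3 = 68.7259%
Post-stratified estimate weights by population shares:
  0.35×51.8 + 0.14×80.4 + 0.18×65.3 + 0.33×68.3 = 63.679%
Difference = 63.679 − 68.7259 = -5.0469 pp.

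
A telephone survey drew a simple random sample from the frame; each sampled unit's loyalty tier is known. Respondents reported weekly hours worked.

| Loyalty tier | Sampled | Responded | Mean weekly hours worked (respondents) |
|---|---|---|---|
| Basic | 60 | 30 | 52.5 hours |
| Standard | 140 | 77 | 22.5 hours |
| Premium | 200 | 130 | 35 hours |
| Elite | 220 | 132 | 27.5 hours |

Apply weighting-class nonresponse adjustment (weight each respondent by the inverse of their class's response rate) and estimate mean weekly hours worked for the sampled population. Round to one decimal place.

Class response rates: Basic 30/60 = 50%, Standard 77/140 = 55%, Premium 130/200 = 65%, Elite 132/220 = 60%.
Weighting each respondent by the inverse class response rate inflates each class back to its sampled size, so the class weight is n_sampled:
  Basic: 60 × 52.5 = 3150
  Standard: 140 × 22.5 = 3150
  Premium: 200 × 35 = 7000
  Elite: 220 × 27.5 = 6050
Adjusted estimate = 19,350 / 620 = 31.2097 → 31.2.

31.2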